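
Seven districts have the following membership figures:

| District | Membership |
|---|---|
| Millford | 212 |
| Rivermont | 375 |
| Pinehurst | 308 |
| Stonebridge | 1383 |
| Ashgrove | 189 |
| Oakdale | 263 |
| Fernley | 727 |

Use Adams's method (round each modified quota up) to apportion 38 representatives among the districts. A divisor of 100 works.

With modified divisor 100: modified quotas Millford 2.120, Rivermont 3.750, Pinehurst 3.080, Stonebridge 13.830, Ashgrove 1.890, Oakdale 2.630, Fernley 7.270.
Rounding up: Millford 3, Rivermont 4, Pinehurst 4, Stonebridge 14, Ashgrove 2, Oakdale 3, Fernley 8 (total 38).

Millford: 3, Rivermont: 4, Pinehurst: 4, Stonebridge: 14, Ashgrove: 2, Oakdale: 3, Fernley: 8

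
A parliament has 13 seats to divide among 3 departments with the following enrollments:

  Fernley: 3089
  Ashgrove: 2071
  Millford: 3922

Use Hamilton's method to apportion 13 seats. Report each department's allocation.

Fernley=4, Ashgrove=3, Millford=6

Total 9082; standard divisor 9082/13 ≈ 698.615.
Standard quotas: Fernley 4.422, Ashgrove 2.964, Millford 5.614.
Lower quotas: Fernley 4, Ashgrove 2, Millford 5 (sum 11, leaving 2 seats).
Remainders in descending order: Ashgrove 0.964, Millford 0.614, Fernley 0.422.
Largest remainders: Ashgrove, Millford receive the extra seats.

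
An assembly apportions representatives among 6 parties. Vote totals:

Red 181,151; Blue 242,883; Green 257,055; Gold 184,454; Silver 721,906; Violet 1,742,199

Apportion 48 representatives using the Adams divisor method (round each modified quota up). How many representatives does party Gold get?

3

Standard divisor 3329648/48 ≈ 69367.667; standard quotas: Red 2.611, Blue 3.501, Green 3.706, Gold 2.659, Silver 10.407, Violet 25.115.
Rounding up gives 3, 4, 4, 3, 11, 26 = 51 seats, so the divisor must be adjusted.
With modified divisor 74200: modified quotas Red 2.441, Blue 3.273, Green 3.464, Gold 2.486, Silver 9.729, Violet 23.480.
Rounding up: Red 3, Blue 4, Green 4, Gold 3, Silver 10, Violet 24 (total 48).
Gold receives 3.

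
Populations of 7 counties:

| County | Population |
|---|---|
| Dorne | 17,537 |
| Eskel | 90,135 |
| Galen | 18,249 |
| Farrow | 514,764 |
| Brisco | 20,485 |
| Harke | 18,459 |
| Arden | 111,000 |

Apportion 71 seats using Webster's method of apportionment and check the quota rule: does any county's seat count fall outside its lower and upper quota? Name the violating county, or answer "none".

Standard quotas: Dorne 1.575, Eskel 8.094, Galen 1.639, Farrow 46.227, Brisco 1.840, Harke 1.658, Arden 9.968.
Webster allocation: Dorne 2, Eskel 8, Galen 2, Farrow 45, Brisco 2, Harke 2, Arden 10.
Farrow has quota 46.227 (lower 46, upper 47) but receives 45 — outside the quota interval.

Farrow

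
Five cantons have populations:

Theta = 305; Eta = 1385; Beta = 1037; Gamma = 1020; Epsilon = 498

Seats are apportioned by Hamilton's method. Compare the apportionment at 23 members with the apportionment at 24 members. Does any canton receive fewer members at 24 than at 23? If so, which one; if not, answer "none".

At 23 seats: Theta 2, Eta 7, Beta 6, Gamma 5, Epsilon 3.
At 24 seats: Theta 1, Eta 8, Beta 6, Gamma 6, Epsilon 3.
Theta drops from 2 to 1.

Theta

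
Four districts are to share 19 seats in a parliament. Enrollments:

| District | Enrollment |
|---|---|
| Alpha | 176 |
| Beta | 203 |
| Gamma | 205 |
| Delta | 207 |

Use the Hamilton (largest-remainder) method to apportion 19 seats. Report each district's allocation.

Total 791; standard divisor 791/19 ≈ 41.632.
Standard quotas: Alpha 4.228, Beta 4.876, Gamma 4.924, Delta 4.972.
Lower quotas: Alpha 4, Beta 4, Gamma 4, Delta 4 (sum 16, leaving 3 seats).
Remainders in descending order: Delta 0.972, Gamma 0.924, Beta 0.876, Alpha 0.228.
Largest remainders: Delta, Gamma, Beta receive the extra seats.

Alpha=4, Beta=5, Gamma=5, Delta=5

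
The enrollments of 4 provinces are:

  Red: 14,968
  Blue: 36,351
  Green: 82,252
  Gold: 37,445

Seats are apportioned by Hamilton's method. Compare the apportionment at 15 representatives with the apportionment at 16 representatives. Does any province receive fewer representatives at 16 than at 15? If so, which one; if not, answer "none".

At 15 seats: Red 2, Blue 3, Green 7, Gold 3.
At 16 seats: Red 1, Blue 3, Green 8, Gold 4.
Red drops from 2 to 1.

Red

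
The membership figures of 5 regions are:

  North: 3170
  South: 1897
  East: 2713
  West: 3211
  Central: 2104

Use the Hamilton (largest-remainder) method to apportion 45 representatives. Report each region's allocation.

Total 13095; standard divisor 13095/45 = 291.
Standard quotas: North 10.893, South 6.519, East 9.323, West 11.034, Central 7.230.
Lower quotas: North 10, South 6, East 9, West 11, Central 7 (sum 43, leaving 2 seats).
Remainders in descending order: North 0.893, South 0.519, East 0.323, Central 0.230, West 0.034.
Largest remainders: North, South receive the extra seats.

North 11; South 7; East 9; West 11; Central 7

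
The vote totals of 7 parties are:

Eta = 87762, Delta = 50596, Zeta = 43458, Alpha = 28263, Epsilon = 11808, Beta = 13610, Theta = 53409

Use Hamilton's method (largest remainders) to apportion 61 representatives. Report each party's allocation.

Eta: 19; Delta: 11; Zeta: 9; Alpha: 6; Epsilon: 2; Beta: 3; Theta: 11

The standard divisor is 288906/61 ≈ 4736.164.
Standard quotas: Eta 18.5302, Delta 10.6829, Zeta 9.1758, Alpha 5.9675, Epsilon 2.4932, Beta 2.8736, Theta 11.2768.
Lower quotas: Eta 18, Delta 10, Zeta 9, Alpha 5, Epsilon 2, Beta 2, Theta 11 (sum 57, leaving 4 seats).
Remainders in descending order: Alpha 0.9675, Beta 0.8736, Delta 0.6829, Eta 0.5302, Epsilon 0.4932, Theta 0.2768, Zeta 0.1758.
The surplus seats go to Alpha, Beta, Delta, Eta.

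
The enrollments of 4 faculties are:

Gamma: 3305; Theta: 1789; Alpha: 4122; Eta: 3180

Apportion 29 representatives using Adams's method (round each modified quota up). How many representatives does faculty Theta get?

Standard divisor 12396/29 ≈ 427.448; standard quotas: Gamma 7.732, Theta 4.185, Alpha 9.643, Eta 7.439.
Rounding up gives 8, 5, 10, 8 = 31 seats, so the divisor must be adjusted.
With modified divisor 456: modified quotas Gamma 7.248, Theta 3.923, Alpha 9.039, Eta 6.974.
Rounding up: Gamma 8, Theta 4, Alpha 10, Eta 7 (total 29).
Theta receives 4.

4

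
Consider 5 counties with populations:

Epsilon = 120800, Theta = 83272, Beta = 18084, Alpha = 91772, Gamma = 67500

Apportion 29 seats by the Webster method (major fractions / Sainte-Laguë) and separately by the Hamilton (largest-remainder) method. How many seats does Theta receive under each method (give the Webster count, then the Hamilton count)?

Webster: Epsilon 9, Theta 7, Beta 1, Alpha 7, Gamma 5.
Hamilton: Epsilon 9, Theta 6, Beta 2, Alpha 7, Gamma 5.
Theta gets 7 under Webster and 6 under Hamilton.

7 and 6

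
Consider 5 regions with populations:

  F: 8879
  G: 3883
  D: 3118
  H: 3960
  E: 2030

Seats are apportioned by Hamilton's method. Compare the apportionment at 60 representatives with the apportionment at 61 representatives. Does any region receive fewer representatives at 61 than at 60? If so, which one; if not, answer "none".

E

At 60 seats: F 24, G 11, D 8, H 11, E 6.
At 61 seats: F 25, G 11, D 9, H 11, E 5.
E drops from 6 to 5.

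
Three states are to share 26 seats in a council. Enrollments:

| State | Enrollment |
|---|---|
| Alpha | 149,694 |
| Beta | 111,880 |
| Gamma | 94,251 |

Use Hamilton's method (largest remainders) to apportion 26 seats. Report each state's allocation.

Alpha 11; Beta 8; Gamma 7

The standard divisor is 355825/26 ≈ 13685.577.
Standard quotas: Alpha 10.9381, Beta 8.1750, Gamma 6.8869.
Lower quotas: Alpha 10, Beta 8, Gamma 6 (sum 24, leaving 2 seats).
Remainders in descending order: Alpha 0.9381, Gamma 0.8869, Beta 0.1750.
Largest remainders: Alpha, Gamma receive the extra seats.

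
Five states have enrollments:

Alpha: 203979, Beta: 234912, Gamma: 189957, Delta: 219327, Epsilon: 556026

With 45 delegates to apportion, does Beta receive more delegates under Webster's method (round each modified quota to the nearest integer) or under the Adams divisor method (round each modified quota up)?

Adams

Webster: Alpha 7, Beta 7, Gamma 6, Delta 7, Epsilon 18.
Adams: Alpha 7, Beta 8, Gamma 6, Delta 7, Epsilon 17.
Beta gets 7 under Webster and 8 under Adams.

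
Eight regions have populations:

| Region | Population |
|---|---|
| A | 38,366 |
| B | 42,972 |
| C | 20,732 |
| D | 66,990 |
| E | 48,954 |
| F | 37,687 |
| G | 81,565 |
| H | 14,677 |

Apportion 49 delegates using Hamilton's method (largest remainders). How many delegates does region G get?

The standard divisor is 351943/49 ≈ 7182.51.
Standard quotas: A 5.3416, B 5.9829, C 2.8865, D 9.3268, E 6.8157, F 5.2471, G 11.3561, H 2.0434.
Lower quotas: A 5, B 5, C 2, D 9, E 6, F 5, G 11, H 2 (sum 45, leaving 4 seats).
Remainders in descending order: B 0.9829, C 0.8865, E 0.8157, G 0.3561, A 0.3416, D 0.3268, F 0.2471, H 0.0434.
The surplus seats go to B, C, E, G.
G receives 12.

12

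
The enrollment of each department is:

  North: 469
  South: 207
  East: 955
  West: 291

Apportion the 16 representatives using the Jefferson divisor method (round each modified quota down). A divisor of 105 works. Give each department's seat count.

North=4, South=1, East=9, West=2

With modified divisor 105: modified quotas North 4.467, South 1.971, East 9.095, West 2.771.
Rounding down: North 4, South 1, East 9, West 2 (total 16).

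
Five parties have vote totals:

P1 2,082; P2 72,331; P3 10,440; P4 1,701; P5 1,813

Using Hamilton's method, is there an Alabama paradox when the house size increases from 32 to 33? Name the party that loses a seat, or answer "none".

At 32 seats: P1 1, P2 26, P3 4, P4 0, P5 1.
At 33 seats: P1 1, P2 27, P3 4, P4 0, P5 1.
No party's allocation decreased.

none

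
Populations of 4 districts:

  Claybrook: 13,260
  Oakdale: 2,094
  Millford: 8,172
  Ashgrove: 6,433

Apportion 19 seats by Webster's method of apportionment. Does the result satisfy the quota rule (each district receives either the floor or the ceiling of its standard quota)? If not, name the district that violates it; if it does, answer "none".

Standard quotas: Claybrook 8.409, Oakdale 1.328, Millford 5.183, Ashgrove 4.080.
Webster allocation: Claybrook 9, Oakdale 1, Millford 5, Ashgrove 4.
Every allocation lies between the lower and upper quota.

none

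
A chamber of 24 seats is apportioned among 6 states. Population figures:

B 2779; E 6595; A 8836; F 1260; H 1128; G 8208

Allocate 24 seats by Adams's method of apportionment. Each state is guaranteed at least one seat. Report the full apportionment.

Standard divisor 28806/24 ≈ 1200.25; standard quotas: B 2.315, E 5.495, A 7.362, F 1.050, H 0.940, G 6.839.
Rounding up gives 3, 6, 8, 2, 1, 7 = 27 seats, so the divisor must be adjusted.
With modified divisor 1340: modified quotas B 2.074, E 4.922, A 6.594, F 0.940, H 0.842, G 6.125.
Rounding up: B 3, E 5, A 7, F 1, H 1, G 7 (total 24).

B 3, E 5, A 7, F 1, H 1, G 7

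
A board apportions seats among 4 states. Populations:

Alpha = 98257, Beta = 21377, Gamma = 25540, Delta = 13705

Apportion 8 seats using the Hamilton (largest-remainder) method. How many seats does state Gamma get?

Total 158879; standard divisor 158879/8 ≈ 19859.875.
Standard quotas: Alpha 4.9475, Beta 1.0764, Gamma 1.2860, Delta 0.6901.
Lower quotas: Alpha 4, Beta 1, Gamma 1, Delta 0 (sum 6, leaving 2 seats).
Remainders in descending order: Alpha 0.9475, Delta 0.6901, Gamma 0.2860, Beta 0.0764.
Largest remainders: Alpha, Delta receive the extra seats.
Gamma receives 1.

1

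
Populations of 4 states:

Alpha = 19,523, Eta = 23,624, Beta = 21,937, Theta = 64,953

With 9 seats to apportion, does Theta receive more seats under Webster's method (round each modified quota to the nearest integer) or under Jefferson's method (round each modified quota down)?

Webster: Alpha 1, Eta 2, Beta 2, Theta 4.
Jefferson: Alpha 1, Eta 2, Beta 1, Theta 5.
Theta gets 4 under Webster and 5 under Jefferson.

Jefferson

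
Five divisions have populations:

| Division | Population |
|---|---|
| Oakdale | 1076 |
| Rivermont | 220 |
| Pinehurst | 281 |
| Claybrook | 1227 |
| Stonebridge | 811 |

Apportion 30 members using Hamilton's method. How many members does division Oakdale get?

Total 3615; standard divisor 3615/30 ≈ 120.5.
Standard quotas: Oakdale 8.929, Rivermont 1.826, Pinehurst 2.332, Claybrook 10.183, Stonebridge 6.730.
Lower quotas: Oakdale 8, Rivermont 1, Pinehurst 2, Claybrook 10, Stonebridge 6 (sum 27, leaving 3 seats).
Remainders in descending order: Oakdale 0.929, Rivermont 0.826, Stonebridge 0.730, Pinehurst 0.332, Claybrook 0.183.
The surplus seats go to Oakdale, Rivermont, Stonebridge.
Oakdale receives 9.

9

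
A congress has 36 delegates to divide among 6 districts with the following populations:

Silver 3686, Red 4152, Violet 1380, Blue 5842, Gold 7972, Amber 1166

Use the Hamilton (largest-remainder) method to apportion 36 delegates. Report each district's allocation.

Silver=5, Red=6, Violet=2, Blue=9, Gold=12, Amber=2

Standard divisor: 24198 ÷ 36 ≈ 672.167.
Standard quotas: Silver 5.4838, Red 6.1770, Violet 2.0531, Blue 8.6913, Gold 11.8602, Amber 1.7347.
Lower quotas: Silver 5, Red 6, Violet 2, Blue 8, Gold 11, Amber 1 (sum 33, leaving 3 seats).
Remainders in descending order: Gold 0.8602, Amber 0.7347, Blue 0.6913, Silver 0.4838, Red 0.1770, Violet 0.0531.
Largest remainders: Gold, Amber, Blue receive the extra seats.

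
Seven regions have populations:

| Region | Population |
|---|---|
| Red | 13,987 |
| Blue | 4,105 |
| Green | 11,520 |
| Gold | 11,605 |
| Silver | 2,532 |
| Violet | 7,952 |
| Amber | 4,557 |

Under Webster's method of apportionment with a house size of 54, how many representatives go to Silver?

2

Standard divisor 56258/54 ≈ 1041.815; standard quotas: Red 13.426, Blue 3.940, Green 11.058, Gold 11.139, Silver 2.430, Violet 7.633, Amber 4.374.
Rounding to the nearest integer gives 13, 4, 11, 11, 2, 8, 4 = 53 seats, so the divisor must be adjusted.
With modified divisor 1024: modified quotas Red 13.659, Blue 4.009, Green 11.250, Gold 11.333, Silver 2.473, Violet 7.766, Amber 4.450.
Rounding to the nearest integer: Red 14, Blue 4, Green 11, Gold 11, Silver 2, Violet 8, Amber 4 (total 54).
Silver receives 2.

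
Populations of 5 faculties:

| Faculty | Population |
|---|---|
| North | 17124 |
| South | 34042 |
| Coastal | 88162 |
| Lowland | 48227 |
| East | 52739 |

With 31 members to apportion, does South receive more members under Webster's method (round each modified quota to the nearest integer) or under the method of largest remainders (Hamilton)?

Hamilton

Webster: North 2, South 4, Coastal 12, Lowland 6, East 7.
Hamilton: North 2, South 5, Coastal 11, Lowland 6, East 7.
South gets 4 under Webster and 5 under Hamilton.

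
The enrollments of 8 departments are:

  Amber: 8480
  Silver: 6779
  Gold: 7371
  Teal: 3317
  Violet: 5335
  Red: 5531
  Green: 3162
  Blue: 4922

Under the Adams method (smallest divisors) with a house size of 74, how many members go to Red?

Standard divisor 44897/74 ≈ 606.716; standard quotas: Amber 13.977, Silver 11.173, Gold 12.149, Teal 5.467, Violet 8.793, Red 9.116, Green 5.212, Blue 8.113.
Rounding up gives 14, 12, 13, 6, 9, 10, 6, 9 = 79 seats, so the divisor must be adjusted.
With modified divisor 640: modified quotas Amber 13.250, Silver 10.592, Gold 11.517, Teal 5.183, Violet 8.336, Red 8.642, Green 4.941, Blue 7.691.
Rounding up: Amber 14, Silver 11, Gold 12, Teal 6, Violet 9, Red 9, Green 5, Blue 8 (total 74).
Red receives 9.

9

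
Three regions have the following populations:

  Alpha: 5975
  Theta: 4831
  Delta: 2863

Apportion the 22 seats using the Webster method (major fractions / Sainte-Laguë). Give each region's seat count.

Alpha=9, Theta=8, Delta=5

Standard divisor 13669/22 ≈ 621.318; standard quotas: Alpha 9.617, Theta 7.775, Delta 4.608.
Rounding to the nearest integer gives 10, 8, 5 = 23 seats, so the divisor must be adjusted.
With modified divisor 633: modified quotas Alpha 9.439, Theta 7.632, Delta 4.523.
Rounding to the nearest integer: Alpha 9, Theta 8, Delta 5 (total 22).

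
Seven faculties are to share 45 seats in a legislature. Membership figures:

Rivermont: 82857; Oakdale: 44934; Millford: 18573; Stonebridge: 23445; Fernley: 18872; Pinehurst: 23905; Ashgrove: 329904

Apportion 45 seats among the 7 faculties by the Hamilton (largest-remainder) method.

Rivermont: 7, Oakdale: 4, Millford: 1, Stonebridge: 2, Fernley: 2, Pinehurst: 2, Ashgrove: 27

Total 542490; standard divisor 542490/45 ≈ 12055.333.
Standard quotas: Rivermont 6.8731, Oakdale 3.7273, Millford 1.5406, Stonebridge 1.9448, Fernley 1.5654, Pinehurst 1.9829, Ashgrove 27.3658.
Lower quotas: Rivermont 6, Oakdale 3, Millford 1, Stonebridge 1, Fernley 1, Pinehurst 1, Ashgrove 27 (sum 40, leaving 5 seats).
Remainders in descending order: Pinehurst 0.9829, Stonebridge 0.9448, Rivermont 0.8731, Oakdale 0.7273, Fernley 0.5654, Millford 0.5406, Ashgrove 0.3658.
Largest remainders: Pinehurst, Stonebridge, Rivermont, Oakdale, Fernley receive the extra seats.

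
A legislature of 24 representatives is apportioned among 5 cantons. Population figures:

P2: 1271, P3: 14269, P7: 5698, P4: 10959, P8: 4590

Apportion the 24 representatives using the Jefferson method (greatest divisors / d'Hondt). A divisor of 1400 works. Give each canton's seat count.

P2: 0; P3: 10; P7: 4; P4: 7; P8: 3

With modified divisor 1400: modified quotas P2 0.908, P3 10.192, P7 4.070, P4 7.828, P8 3.279.
Rounding down: P2 0, P3 10, P7 4, P4 7, P8 3 (total 24).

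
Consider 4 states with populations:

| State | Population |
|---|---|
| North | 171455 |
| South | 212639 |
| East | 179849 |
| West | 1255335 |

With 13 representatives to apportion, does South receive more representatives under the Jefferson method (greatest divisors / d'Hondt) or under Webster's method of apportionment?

Webster

Jefferson: North 1, South 1, East 1, West 10.
Webster: North 1, South 2, East 1, West 9.
South gets 1 under Jefferson and 2 under Webster.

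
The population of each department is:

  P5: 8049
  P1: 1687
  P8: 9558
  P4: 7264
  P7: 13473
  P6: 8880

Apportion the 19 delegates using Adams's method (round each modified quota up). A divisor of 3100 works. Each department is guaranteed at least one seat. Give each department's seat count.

With modified divisor 3100: modified quotas P5 2.596, P1 0.544, P8 3.083, P4 2.343, P7 4.346, P6 2.865.
Rounding up: P5 3, P1 1, P8 4, P4 3, P7 5, P6 3 (total 19).

P5 3; P1 1; P8 4; P4 3; P7 5; P6 3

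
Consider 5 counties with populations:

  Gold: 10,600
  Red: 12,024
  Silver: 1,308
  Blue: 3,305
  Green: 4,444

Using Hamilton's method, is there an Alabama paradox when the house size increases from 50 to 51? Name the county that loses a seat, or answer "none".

At 50 seats: Gold 17, Red 19, Silver 2, Blue 5, Green 7.
At 51 seats: Gold 17, Red 20, Silver 2, Blue 5, Green 7.
No county's allocation decreased.

none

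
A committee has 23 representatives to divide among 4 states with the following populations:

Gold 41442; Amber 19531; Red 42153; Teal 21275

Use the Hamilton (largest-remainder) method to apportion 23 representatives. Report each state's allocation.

Gold 8, Amber 3, Red 8, Teal 4

Standard divisor: 124401 ÷ 23 ≈ 5408.739.
Standard quotas: Gold 7.6620, Amber 3.6110, Red 7.7935, Teal 3.9334.
Lower quotas: Gold 7, Amber 3, Red 7, Teal 3 (sum 20, leaving 3 seats).
Remainders in descending order: Teal 0.9334, Red 0.7935, Gold 0.6620, Amber 0.6110.
Largest remainders: Teal, Red, Gold receive the extra seats.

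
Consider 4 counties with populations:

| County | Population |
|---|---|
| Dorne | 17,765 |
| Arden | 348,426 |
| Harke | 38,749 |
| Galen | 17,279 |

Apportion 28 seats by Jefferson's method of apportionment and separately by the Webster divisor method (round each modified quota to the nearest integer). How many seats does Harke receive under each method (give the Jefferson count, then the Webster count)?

2 and 3

Jefferson: Dorne 1, Arden 24, Harke 2, Galen 1.
Webster: Dorne 1, Arden 23, Harke 3, Galen 1.
Harke gets 2 under Jefferson and 3 under Webster.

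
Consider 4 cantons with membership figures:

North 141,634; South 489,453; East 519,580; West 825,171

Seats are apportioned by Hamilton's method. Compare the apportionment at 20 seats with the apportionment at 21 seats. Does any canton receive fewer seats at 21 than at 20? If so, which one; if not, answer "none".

North

At 20 seats: North 2, South 5, East 5, West 8.
At 21 seats: North 1, South 5, East 6, West 9.
North drops from 2 to 1.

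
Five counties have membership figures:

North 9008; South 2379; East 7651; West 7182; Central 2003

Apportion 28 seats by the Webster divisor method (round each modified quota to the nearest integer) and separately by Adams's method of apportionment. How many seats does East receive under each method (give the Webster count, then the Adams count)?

8 and 7

Webster: North 9, South 2, East 8, West 7, Central 2.
Adams: North 9, South 3, East 7, West 7, Central 2.
East gets 8 under Webster and 7 under Adams.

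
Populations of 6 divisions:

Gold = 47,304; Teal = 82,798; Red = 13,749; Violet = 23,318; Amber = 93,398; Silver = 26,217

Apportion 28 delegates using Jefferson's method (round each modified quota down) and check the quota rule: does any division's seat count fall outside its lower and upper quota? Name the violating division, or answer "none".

Standard quotas: Gold 4.619, Teal 8.084, Red 1.342, Violet 2.277, Amber 9.119, Silver 2.560.
Jefferson allocation: Gold 5, Teal 8, Red 1, Violet 2, Amber 10, Silver 2.
Every allocation lies between the lower and upper quota.

none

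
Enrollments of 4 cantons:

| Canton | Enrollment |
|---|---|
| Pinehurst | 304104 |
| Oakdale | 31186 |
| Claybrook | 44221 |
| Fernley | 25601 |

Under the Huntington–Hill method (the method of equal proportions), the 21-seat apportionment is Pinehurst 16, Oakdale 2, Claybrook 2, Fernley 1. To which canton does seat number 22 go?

Pinehurst

Priority for the next seat is population ÷ (√(s·(s+1))).
Priorities: Pinehurst 18439.013, Oakdale 12731.631, Claybrook 18053.148, Fernley 18102.641.
Highest priority: Pinehurst.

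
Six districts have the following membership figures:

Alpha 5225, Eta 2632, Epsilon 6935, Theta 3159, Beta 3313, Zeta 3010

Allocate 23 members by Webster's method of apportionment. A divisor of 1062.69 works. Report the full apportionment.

With modified divisor 1062.69: modified quotas Alpha 4.917, Eta 2.477, Epsilon 6.526, Theta 2.973, Beta 3.118, Zeta 2.832.
Rounding to the nearest integer: Alpha 5, Eta 2, Epsilon 7, Theta 3, Beta 3, Zeta 3 (total 23).

Alpha 5, Eta 2, Epsilon 7, Theta 3, Beta 3, Zeta 3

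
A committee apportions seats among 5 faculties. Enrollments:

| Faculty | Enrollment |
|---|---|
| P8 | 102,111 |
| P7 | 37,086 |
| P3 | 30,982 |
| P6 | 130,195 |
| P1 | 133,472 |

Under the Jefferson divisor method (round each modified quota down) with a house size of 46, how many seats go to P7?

4

Standard divisor 433846/46 ≈ 9431.435; standard quotas: P8 10.827, P7 3.932, P3 3.285, P6 13.804, P1 14.152.
Rounding down gives 10, 3, 3, 13, 14 = 43 seats, so the divisor must be adjusted.
With modified divisor 9100: modified quotas P8 11.221, P7 4.075, P3 3.405, P6 14.307, P1 14.667.
Rounding down: P8 11, P7 4, P3 3, P6 14, P1 14 (total 46).
P7 receives 4.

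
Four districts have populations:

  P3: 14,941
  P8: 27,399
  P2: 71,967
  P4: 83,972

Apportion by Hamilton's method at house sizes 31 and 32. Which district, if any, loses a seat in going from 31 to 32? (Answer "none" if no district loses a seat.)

P3

At 31 seats: P3 3, P8 4, P2 11, P4 13.
At 32 seats: P3 2, P8 4, P2 12, P4 14.
P3 drops from 3 to 2.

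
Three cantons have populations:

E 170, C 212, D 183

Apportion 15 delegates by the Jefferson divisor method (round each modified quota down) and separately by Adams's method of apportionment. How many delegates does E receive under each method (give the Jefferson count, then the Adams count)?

4 and 5

Jefferson: E 4, C 6, D 5.
Adams: E 5, C 5, D 5.
E gets 4 under Jefferson and 5 under Adams.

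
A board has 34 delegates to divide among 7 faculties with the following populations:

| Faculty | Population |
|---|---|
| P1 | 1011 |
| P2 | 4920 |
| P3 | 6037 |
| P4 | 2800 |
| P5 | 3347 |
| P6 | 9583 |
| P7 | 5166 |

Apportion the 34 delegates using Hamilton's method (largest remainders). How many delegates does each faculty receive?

P1 1; P2 5; P3 6; P4 3; P5 4; P6 10; P7 5

Standard divisor: 32864 ÷ 34 ≈ 966.588.
Standard quotas: P1 1.0459, P2 5.0901, P3 6.2457, P4 2.8968, P5 3.4627, P6 9.9143, P7 5.3446.
Lower quotas: P1 1, P2 5, P3 6, P4 2, P5 3, P6 9, P7 5 (sum 31, leaving 3 seats).
Remainders in descending order: P6 0.9143, P4 0.8968, P5 0.4627, P7 0.3446, P3 0.2457, P2 0.0901, P1 0.0459.
Largest remainders: P6, P4, P5 receive the extra seats.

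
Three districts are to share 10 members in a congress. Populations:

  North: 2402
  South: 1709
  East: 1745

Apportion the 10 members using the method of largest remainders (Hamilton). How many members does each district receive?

North: 4; South: 3; East: 3

The standard divisor is 5856/10 ≈ 585.6.
Standard quotas: North 4.102, South 2.918, East 2.980.
Lower quotas: North 4, South 2, East 2 (sum 8, leaving 2 seats).
Remainders in descending order: East 0.980, South 0.918, North 0.102.
The surplus seats go to East, South.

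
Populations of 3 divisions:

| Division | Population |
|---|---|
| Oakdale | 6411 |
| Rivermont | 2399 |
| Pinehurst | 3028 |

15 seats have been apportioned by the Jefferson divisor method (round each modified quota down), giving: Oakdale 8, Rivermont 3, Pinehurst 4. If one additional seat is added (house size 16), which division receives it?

Oakdale

Priority for the next seat is population ÷ (current seats + 1).
Priorities: Oakdale 712.333, Rivermont 599.750, Pinehurst 605.600.
Highest priority: Oakdale.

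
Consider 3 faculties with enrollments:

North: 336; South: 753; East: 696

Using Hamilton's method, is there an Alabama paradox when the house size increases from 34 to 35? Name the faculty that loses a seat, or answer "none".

North

At 34 seats: North 7, South 14, East 13.
At 35 seats: North 6, South 15, East 14.
North drops from 7 to 6.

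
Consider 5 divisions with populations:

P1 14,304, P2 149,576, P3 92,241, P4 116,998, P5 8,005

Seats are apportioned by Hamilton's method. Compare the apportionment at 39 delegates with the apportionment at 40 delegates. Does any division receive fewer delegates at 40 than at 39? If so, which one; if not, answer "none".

At 39 seats: P1 2, P2 15, P3 9, P4 12, P5 1.
At 40 seats: P1 1, P2 16, P3 10, P4 12, P5 1.
P1 drops from 2 to 1.

P1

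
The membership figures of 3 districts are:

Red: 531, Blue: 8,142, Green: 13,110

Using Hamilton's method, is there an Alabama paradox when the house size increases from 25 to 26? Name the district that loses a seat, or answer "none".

Red

At 25 seats: Red 1, Blue 9, Green 15.
At 26 seats: Red 0, Blue 10, Green 16.
Red drops from 1 to 0.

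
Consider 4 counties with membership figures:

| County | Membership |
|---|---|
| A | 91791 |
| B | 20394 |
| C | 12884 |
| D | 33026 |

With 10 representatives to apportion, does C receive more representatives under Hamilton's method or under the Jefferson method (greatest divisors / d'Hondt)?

Hamilton

Hamilton: A 6, B 1, C 1, D 2.
Jefferson: A 7, B 1, C 0, D 2.
C gets 1 under Hamilton and 0 under Jefferson.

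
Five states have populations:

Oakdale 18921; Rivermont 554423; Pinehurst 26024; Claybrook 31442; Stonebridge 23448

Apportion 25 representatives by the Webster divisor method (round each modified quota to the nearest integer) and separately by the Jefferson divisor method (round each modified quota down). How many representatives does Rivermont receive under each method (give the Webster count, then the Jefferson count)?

Webster: Oakdale 1, Rivermont 21, Pinehurst 1, Claybrook 1, Stonebridge 1.
Jefferson: Oakdale 0, Rivermont 23, Pinehurst 1, Claybrook 1, Stonebridge 0.
Rivermont gets 21 under Webster and 23 under Jefferson.

21 and 23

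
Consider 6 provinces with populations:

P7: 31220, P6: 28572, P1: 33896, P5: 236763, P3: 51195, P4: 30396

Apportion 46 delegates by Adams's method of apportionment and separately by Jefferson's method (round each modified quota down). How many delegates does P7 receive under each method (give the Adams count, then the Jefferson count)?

4 and 3

Adams: P7 4, P6 3, P1 4, P5 25, P3 6, P4 4.
Jefferson: P7 3, P6 3, P1 4, P5 27, P3 6, P4 3.
P7 gets 4 under Adams and 3 under Jefferson.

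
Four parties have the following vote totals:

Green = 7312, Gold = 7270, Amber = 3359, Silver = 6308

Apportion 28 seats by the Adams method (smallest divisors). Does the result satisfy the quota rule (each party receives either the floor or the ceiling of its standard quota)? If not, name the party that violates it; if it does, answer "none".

none

Standard quotas: Green 8.443, Gold 8.395, Amber 3.879, Silver 7.284.
Adams allocation: Green 9, Gold 8, Amber 4, Silver 7.
Every allocation lies between the lower and upper quota.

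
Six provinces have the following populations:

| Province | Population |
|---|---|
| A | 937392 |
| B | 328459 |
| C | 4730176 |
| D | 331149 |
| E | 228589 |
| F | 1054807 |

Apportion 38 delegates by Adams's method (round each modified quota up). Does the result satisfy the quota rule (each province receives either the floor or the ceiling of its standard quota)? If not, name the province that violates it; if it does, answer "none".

C

Standard quotas: A 4.680, B 1.640, C 23.618, D 1.653, E 1.141, F 5.267.
Adams allocation: A 5, B 2, C 22, D 2, E 2, F 5.
C has quota 23.618 (lower 23, upper 24) but receives 22 — outside the quota interval.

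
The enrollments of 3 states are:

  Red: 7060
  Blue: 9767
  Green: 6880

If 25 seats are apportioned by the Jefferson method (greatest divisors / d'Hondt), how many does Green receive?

7

Standard divisor 23707/25 ≈ 948.28; standard quotas: Red 7.445, Blue 10.300, Green 7.255.
Rounding down gives 7, 10, 7 = 24 seats, so the divisor must be adjusted.
With modified divisor 885: modified quotas Red 7.977, Blue 11.036, Green 7.774.
Rounding down: Red 7, Blue 11, Green 7 (total 25).
Green receives 7.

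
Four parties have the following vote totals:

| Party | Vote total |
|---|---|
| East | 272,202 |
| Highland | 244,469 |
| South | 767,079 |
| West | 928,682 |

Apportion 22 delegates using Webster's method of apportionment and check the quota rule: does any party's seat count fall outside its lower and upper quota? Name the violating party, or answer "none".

none

Standard quotas: East 2.707, Highland 2.431, South 7.628, West 9.235.
Webster allocation: East 3, Highland 2, South 8, West 9.
Every allocation lies between the lower and upper quota.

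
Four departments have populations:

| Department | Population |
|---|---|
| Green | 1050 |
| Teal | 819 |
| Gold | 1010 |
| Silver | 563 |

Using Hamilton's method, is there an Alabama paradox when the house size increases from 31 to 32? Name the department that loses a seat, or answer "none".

At 31 seats: Green 10, Teal 7, Gold 9, Silver 5.
At 32 seats: Green 10, Teal 8, Gold 9, Silver 5.
No department's allocation decreased.

none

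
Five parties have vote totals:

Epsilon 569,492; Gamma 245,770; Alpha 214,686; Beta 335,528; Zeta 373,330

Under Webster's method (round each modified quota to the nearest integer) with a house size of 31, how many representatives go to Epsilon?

10

Standard divisor 1738806/31 ≈ 56090.516; standard quotas: Epsilon 10.153, Gamma 4.382, Alpha 3.827, Beta 5.982, Zeta 6.656.
Rounding to the nearest integer gives Epsilon 10, Gamma 4, Alpha 4, Beta 6, Zeta 7 — total 31, matching the house size, so no adjustment is needed.
Epsilon receives 10.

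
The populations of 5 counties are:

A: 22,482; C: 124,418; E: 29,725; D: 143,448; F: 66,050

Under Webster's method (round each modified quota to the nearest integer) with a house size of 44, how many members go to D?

16

Standard divisor 386123/44 ≈ 8775.523; standard quotas: A 2.562, C 14.178, E 3.387, D 16.346, F 7.527.
Rounding to the nearest integer gives A 3, C 14, E 3, D 16, F 8 — total 44, matching the house size, so no adjustment is needed.
D receives 16.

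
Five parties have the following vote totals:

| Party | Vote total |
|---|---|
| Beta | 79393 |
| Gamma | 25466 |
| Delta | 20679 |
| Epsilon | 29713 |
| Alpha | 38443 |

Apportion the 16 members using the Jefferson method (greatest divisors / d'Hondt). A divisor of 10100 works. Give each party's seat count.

Beta 7, Gamma 2, Delta 2, Epsilon 2, Alpha 3

With modified divisor 10100: modified quotas Beta 7.861, Gamma 2.521, Delta 2.047, Epsilon 2.942, Alpha 3.806.
Rounding down: Beta 7, Gamma 2, Delta 2, Epsilon 2, Alpha 3 (total 16).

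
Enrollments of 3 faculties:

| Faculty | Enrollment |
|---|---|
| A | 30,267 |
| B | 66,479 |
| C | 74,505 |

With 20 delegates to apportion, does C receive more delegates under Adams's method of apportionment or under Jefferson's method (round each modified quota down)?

Adams: A 4, B 8, C 8.
Jefferson: A 3, B 8, C 9.
C gets 8 under Adams and 9 under Jefferson.

Jefferson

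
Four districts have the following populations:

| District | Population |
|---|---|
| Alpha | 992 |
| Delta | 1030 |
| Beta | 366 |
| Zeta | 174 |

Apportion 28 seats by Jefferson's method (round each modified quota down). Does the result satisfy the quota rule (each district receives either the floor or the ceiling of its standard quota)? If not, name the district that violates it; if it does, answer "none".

none

Standard quotas: Alpha 10.842, Delta 11.257, Beta 4.000, Zeta 1.902.
Jefferson allocation: Alpha 11, Delta 11, Beta 4, Zeta 2.
Every allocation lies between the lower and upper quota.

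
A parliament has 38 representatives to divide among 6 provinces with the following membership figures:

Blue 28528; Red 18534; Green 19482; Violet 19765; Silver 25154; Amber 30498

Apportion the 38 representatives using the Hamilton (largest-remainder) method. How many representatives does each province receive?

Blue 8; Red 5; Green 5; Violet 5; Silver 7; Amber 8

Standard divisor: 141961 ÷ 38 ≈ 3735.816.
Standard quotas: Blue 7.6364, Red 4.9612, Green 5.2149, Violet 5.2907, Silver 6.7332, Amber 8.1637.
Lower quotas: Blue 7, Red 4, Green 5, Violet 5, Silver 6, Amber 8 (sum 35, leaving 3 seats).
Remainders in descending order: Red 0.9612, Silver 0.7332, Blue 0.6364, Violet 0.2907, Green 0.2149, Amber 0.1637.
The surplus seats go to Red, Silver, Blue.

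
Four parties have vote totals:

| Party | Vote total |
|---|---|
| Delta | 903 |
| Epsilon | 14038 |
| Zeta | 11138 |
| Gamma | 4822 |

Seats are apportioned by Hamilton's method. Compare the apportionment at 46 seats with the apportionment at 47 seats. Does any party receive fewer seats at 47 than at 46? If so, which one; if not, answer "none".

none

At 46 seats: Delta 1, Epsilon 21, Zeta 17, Gamma 7.
At 47 seats: Delta 2, Epsilon 21, Zeta 17, Gamma 7.
No party's allocation decreased.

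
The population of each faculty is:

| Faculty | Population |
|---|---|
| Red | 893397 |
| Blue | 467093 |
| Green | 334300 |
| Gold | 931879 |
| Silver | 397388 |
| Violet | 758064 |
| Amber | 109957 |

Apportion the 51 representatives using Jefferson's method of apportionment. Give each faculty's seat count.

Standard divisor 3892078/51 ≈ 76315.255; standard quotas: Red 11.707, Blue 6.121, Green 4.381, Gold 12.211, Silver 5.207, Violet 9.933, Amber 1.441.
Rounding down gives 11, 6, 4, 12, 5, 9, 1 = 48 seats, so the divisor must be adjusted.
With modified divisor 70300: modified quotas Red 12.708, Blue 6.644, Green 4.755, Gold 13.256, Silver 5.653, Violet 10.783, Amber 1.564.
Rounding down: Red 12, Blue 6, Green 4, Gold 13, Silver 5, Violet 10, Amber 1 (total 51).

Red 12, Blue 6, Green 4, Gold 13, Silver 5, Violet 10, Amber 1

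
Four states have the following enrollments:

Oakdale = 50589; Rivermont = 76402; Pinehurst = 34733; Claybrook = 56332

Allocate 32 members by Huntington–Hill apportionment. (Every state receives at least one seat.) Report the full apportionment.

With divisor 6705: modified quotas Oakdale 7.545, Rivermont 11.395, Pinehurst 5.180, Claybrook 8.401.
Geometric-mean thresholds: Oakdale √(7·8)=7.483, Rivermont √(11·12)=11.489, Pinehurst √(5·6)=5.477, Claybrook √(8·9)=8.485.
Each quota rounded against its threshold gives Oakdale 8, Rivermont 11, Pinehurst 5, Claybrook 8 (total 32).

Oakdale=8; Rivermont=11; Pinehurst=5; Claybrook=8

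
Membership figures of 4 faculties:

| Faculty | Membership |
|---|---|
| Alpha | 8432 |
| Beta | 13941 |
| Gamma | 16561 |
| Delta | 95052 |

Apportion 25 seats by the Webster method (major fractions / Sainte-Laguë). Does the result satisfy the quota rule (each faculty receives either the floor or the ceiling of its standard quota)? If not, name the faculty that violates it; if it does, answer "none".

Standard quotas: Alpha 1.573, Beta 2.601, Gamma 3.090, Delta 17.735.
Webster allocation: Alpha 2, Beta 3, Gamma 3, Delta 17.
Every allocation lies between the lower and upper quota.

none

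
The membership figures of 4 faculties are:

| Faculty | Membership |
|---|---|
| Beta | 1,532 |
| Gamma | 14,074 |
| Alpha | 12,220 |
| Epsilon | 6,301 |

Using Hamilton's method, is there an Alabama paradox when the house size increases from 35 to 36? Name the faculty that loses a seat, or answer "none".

At 35 seats: Beta 2, Gamma 14, Alpha 13, Epsilon 6.
At 36 seats: Beta 1, Gamma 15, Alpha 13, Epsilon 7.
Beta drops from 2 to 1.

Beta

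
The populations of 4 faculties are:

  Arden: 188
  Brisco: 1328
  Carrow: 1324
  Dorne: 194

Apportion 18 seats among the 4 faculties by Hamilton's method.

Standard divisor: 3034 ÷ 18 ≈ 168.556.
Standard quotas: Arden 1.115, Brisco 7.879, Carrow 7.855, Dorne 1.151.
Lower quotas: Arden 1, Brisco 7, Carrow 7, Dorne 1 (sum 16, leaving 2 seats).
Remainders in descending order: Brisco 0.879, Carrow 0.855, Dorne 0.151, Arden 0.115.
Largest remainders: Brisco, Carrow receive the extra seats.

Arden 1, Brisco 8, Carrow 8, Dorne 1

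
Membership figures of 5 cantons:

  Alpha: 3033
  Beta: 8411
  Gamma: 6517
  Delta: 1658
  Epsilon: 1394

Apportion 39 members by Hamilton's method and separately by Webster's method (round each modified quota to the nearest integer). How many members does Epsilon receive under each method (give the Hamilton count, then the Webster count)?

2 and 3

Hamilton: Alpha 6, Beta 16, Gamma 12, Delta 3, Epsilon 2.
Webster: Alpha 6, Beta 15, Gamma 12, Delta 3, Epsilon 3.
Epsilon gets 2 under Hamilton and 3 under Webster.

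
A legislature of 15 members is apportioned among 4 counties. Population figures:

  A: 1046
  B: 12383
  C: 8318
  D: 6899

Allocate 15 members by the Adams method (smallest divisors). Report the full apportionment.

Standard divisor 28646/15 ≈ 1909.733; standard quotas: A 0.548, B 6.484, C 4.356, D 3.613.
Rounding up gives 1, 7, 5, 4 = 17 seats, so the divisor must be adjusted.
With modified divisor 2200: modified quotas A 0.475, B 5.629, C 3.781, D 3.136.
Rounding up: A 1, B 6, C 4, D 4 (total 15).

A 1, B 6, C 4, D 4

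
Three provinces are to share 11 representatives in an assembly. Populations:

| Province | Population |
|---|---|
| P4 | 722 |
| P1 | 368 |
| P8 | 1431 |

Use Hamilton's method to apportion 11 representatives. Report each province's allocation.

The standard divisor is 2521/11 ≈ 229.182.
Standard quotas: P4 3.150, P1 1.606, P8 6.244.
Lower quotas: P4 3, P1 1, P8 6 (sum 10, leaving 1 seat).
Remainders in descending order: P1 0.606, P8 0.244, P4 0.150.
Largest remainder: P1 receives the extra seat.

P4: 3, P1: 2, P8: 6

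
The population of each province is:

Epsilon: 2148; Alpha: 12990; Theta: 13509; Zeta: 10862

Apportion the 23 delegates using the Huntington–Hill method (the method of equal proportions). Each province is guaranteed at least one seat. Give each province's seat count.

Epsilon: 1, Alpha: 8, Theta: 8, Zeta: 6

With divisor 1706: modified quotas Epsilon 1.259, Alpha 7.614, Theta 7.919, Zeta 6.367.
Geometric-mean thresholds: Epsilon √(1·2)=1.414, Alpha √(7·8)=7.483, Theta √(7·8)=7.483, Zeta √(6·7)=6.481.
Each quota rounded against its threshold gives Epsilon 1, Alpha 8, Theta 8, Zeta 6 (total 23).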